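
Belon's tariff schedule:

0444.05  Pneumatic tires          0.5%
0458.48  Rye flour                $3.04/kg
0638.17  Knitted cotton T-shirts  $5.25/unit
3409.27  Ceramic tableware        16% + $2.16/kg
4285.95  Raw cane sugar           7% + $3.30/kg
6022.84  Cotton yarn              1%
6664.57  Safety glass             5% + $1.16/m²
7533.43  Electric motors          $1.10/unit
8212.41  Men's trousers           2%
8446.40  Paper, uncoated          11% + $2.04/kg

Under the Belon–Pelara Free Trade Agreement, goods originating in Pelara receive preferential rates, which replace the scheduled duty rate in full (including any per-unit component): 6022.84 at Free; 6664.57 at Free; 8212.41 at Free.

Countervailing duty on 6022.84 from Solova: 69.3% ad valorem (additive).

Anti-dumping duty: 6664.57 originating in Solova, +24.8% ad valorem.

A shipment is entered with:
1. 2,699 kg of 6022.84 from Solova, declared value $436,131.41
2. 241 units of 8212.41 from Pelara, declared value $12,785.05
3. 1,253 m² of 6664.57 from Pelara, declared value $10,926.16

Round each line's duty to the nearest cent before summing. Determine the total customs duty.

$306,600.38

Line 1 (6022.84, Solova, 2,699 kg, $436,131.41):
Base rate for 6022.84 is 1%.
6022.84 has an FTA preferential rate, but origin Solova is not Pelara; base rate stands.
Additional duty on 6022.84 from Solova: +69.3%. Applied ad valorem rate: 1% + 69.3% = 70.3%.
Duty = $436,131.41 × 70.3% = $306,600.38.
Line 2 (8212.41, Pelara, 241 units, $12,785.05):
Base rate for 8212.41 is 2%.
Origin Pelara qualifies under the Belon–Pelara agreement and 8212.41 is covered: preferential rate Free applies instead.
Duty = $12,785.05 × 0% = $0.00.
Line 3 (6664.57, Pelara, 1,253 m², $10,926.16):
Base rate for 6664.57 is 5% + $1.16/m².
Origin Pelara qualifies under the Belon–Pelara agreement and 6664.57 is covered: preferential rate Free applies instead.
The additional-duty order on 6664.57 targets Solova, not Pelara; it does not apply.
Duty = $10,926.16 × 0% = $0.00.
Total = $306,600.38 + $0.00 + $0.00 = $306,600.38.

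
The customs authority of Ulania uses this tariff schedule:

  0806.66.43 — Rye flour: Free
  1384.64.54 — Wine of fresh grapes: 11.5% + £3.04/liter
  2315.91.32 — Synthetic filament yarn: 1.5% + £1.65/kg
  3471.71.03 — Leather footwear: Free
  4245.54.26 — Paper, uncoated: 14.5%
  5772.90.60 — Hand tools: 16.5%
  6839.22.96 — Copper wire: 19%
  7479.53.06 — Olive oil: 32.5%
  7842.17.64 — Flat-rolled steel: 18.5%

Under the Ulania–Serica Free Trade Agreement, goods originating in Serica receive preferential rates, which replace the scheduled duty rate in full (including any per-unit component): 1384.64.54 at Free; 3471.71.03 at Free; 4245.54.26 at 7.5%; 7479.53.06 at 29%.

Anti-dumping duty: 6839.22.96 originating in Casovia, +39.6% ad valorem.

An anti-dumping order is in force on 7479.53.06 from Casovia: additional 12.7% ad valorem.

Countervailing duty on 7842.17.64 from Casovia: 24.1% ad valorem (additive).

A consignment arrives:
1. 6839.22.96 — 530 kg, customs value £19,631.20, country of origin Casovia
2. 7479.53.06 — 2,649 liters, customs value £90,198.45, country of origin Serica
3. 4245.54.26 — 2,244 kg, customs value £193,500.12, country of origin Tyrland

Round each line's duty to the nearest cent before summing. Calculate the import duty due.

£65,718.95

Line 1 (6839.22.96, Casovia, 530 kg, £19,631.20):
Base rate for 6839.22.96 is 19%.
Additional duty on 6839.22.96 from Casovia: +39.6%. Applied ad valorem rate: 19% + 39.6% = 58.6%.
Duty = £19,631.20 × 58.6% = £11,503.88.
Line 2 (7479.53.06, Serica, 2,649 liters, £90,198.45):
Base rate for 7479.53.06 is 32.5%.
Origin Serica qualifies under the Ulania–Serica agreement and 7479.53.06 is covered: preferential rate 29% applies instead.
The additional-duty order on 7479.53.06 targets Casovia, not Serica; it does not apply.
Duty = £90,198.45 × 29% = £26,157.55.
Line 3 (4245.54.26, Tyrland, 2,244 kg, £193,500.12):
Base rate for 4245.54.26 is 14.5%.
4245.54.26 has an FTA preferential rate, but origin Tyrland is not Serica; base rate stands.
Duty = £193,500.12 × 14.5% = £28,057.52.
Total = £11,503.88 + £26,157.55 + £28,057.52 = £65,718.95.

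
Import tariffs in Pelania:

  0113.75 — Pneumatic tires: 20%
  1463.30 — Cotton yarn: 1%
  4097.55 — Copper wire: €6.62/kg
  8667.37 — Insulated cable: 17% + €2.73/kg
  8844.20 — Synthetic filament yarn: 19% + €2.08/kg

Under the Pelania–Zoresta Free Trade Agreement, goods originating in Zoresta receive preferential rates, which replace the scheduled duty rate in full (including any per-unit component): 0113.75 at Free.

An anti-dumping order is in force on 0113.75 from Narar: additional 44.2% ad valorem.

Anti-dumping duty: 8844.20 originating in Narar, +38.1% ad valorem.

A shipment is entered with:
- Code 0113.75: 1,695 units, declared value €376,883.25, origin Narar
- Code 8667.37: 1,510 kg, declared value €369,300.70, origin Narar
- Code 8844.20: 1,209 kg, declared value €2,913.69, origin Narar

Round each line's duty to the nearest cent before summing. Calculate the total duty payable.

Line 1 (0113.75, Narar, 1,695 units, €376,883.25):
Base rate for 0113.75 is 20%.
0113.75 has an FTA preferential rate, but origin Narar is not Zoresta; base rate stands.
Additional duty on 0113.75 from Narar: +44.2%. Applied ad valorem rate: 20% + 44.2% = 64.2%.
Duty = €376,883.25 × 64.2% = €241,959.05.
Line 2 (8667.37, Narar, 1,510 kg, €369,300.70):
Base rate for 8667.37 is 17% + €2.73/kg.
Duty = €369,300.70 × 17% + 1,510 × €2.73 = €66,903.42.
Line 3 (8844.20, Narar, 1,209 kg, €2,913.69):
Base rate for 8844.20 is 19% + €2.08/kg.
Additional duty on 8844.20 from Narar: +38.1%. Applied ad valorem rate: 19% + 38.1% = 57.1%.
Duty = €2,913.69 × 57.1% + 1,209 × €2.08 = €4,178.44.
Total = €241,959.05 + €66,903.42 + €4,178.44 = €313,040.91.

€313,040.91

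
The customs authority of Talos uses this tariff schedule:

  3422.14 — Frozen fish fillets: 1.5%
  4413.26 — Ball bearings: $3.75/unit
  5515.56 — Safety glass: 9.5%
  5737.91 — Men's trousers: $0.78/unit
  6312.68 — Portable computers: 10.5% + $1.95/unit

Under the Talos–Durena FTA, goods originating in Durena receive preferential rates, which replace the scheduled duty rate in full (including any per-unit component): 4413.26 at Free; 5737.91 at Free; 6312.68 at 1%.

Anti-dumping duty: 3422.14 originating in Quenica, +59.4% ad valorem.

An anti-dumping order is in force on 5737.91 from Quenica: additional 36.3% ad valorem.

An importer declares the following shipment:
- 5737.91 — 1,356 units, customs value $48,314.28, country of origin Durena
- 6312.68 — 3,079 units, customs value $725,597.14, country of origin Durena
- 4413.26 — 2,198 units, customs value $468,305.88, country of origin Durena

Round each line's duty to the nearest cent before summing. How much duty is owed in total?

$7,255.97

Line 1 (5737.91, Durena, 1,356 units, $48,314.28):
Base rate for 5737.91 is $0.78/unit.
Origin Durena qualifies under the Talos–Durena agreement and 5737.91 is covered: preferential rate Free applies instead.
The additional-duty order on 5737.91 targets Quenica, not Durena; it does not apply.
Duty = $48,314.28 × 0% = $0.00.
Line 2 (6312.68, Durena, 3,079 units, $725,597.14):
Base rate for 6312.68 is 10.5% + $1.95/unit.
Origin Durena qualifies under the Talos–Durena agreement and 6312.68 is covered: preferential rate 1% applies instead.
Duty = $725,597.14 × 1% = $7,255.97.
Line 3 (4413.26, Durena, 2,198 units, $468,305.88):
Base rate for 4413.26 is $3.75/unit.
Origin Durena qualifies under the Talos–Durena agreement and 4413.26 is covered: preferential rate Free applies instead.
Duty = $468,305.88 × 0% = $0.00.
Total = $0.00 + $7,255.97 + $0.00 = $7,255.97.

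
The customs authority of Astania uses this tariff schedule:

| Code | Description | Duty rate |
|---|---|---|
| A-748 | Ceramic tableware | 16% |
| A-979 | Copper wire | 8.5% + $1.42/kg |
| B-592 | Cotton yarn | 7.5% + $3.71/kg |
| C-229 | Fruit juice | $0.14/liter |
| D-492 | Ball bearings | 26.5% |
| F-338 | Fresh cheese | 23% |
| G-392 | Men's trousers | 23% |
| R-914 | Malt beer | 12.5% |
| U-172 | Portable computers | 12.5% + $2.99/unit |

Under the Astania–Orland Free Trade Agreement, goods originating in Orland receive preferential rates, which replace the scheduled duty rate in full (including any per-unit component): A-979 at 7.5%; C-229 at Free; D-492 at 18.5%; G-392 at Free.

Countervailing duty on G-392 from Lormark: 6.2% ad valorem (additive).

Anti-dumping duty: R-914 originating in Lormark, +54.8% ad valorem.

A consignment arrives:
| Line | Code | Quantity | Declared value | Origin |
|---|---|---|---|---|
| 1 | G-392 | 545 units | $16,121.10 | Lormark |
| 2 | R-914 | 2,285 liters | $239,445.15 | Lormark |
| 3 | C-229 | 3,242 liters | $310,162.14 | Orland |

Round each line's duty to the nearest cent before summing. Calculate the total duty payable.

Line 1 (G-392, Lormark, 545 units, $16,121.10):
Base rate for G-392 is 23%.
G-392 has an FTA preferential rate, but origin Lormark is not Orland; base rate stands.
Additional duty on G-392 from Lormark: +6.2%. Applied ad valorem rate: 23% + 6.2% = 29.2%.
Duty = $16,121.10 × 29.2% = $4,707.36.
Line 2 (R-914, Lormark, 2,285 liters, $239,445.15):
Base rate for R-914 is 12.5%.
Additional duty on R-914 from Lormark: +54.8%. Applied ad valorem rate: 12.5% + 54.8% = 67.3%.
Duty = $239,445.15 × 67.3% = $161,146.59.
Line 3 (C-229, Orland, 3,242 liters, $310,162.14):
Base rate for C-229 is $0.14/liter.
Origin Orland qualifies under the Astania–Orland agreement and C-229 is covered: preferential rate Free applies instead.
Duty = $310,162.14 × 0% = $0.00.
Total = $4,707.36 + $161,146.59 + $0.00 = $165,853.95.

$165,853.95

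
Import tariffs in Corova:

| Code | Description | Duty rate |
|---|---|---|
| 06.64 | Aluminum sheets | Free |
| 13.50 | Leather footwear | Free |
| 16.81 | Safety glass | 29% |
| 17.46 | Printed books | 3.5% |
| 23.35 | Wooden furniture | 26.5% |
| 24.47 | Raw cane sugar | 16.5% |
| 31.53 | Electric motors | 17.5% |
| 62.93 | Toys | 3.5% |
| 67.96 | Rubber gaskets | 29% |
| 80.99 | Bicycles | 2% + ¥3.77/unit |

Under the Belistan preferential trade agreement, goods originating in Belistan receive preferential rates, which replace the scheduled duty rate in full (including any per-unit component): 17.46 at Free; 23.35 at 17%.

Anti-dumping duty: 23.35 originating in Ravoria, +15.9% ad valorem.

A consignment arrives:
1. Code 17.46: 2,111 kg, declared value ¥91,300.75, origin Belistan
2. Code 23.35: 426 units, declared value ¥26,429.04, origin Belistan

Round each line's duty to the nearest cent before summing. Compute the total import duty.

¥4,492.94

Line 1 (17.46, Belistan, 2,111 kg, ¥91,300.75):
Base rate for 17.46 is 3.5%.
Origin Belistan qualifies under the Corova–Belistan agreement and 17.46 is covered: preferential rate Free applies instead.
Duty = ¥91,300.75 × 0% = ¥0.00.
Line 2 (23.35, Belistan, 426 units, ¥26,429.04):
Base rate for 23.35 is 26.5%.
Origin Belistan qualifies under the Corova–Belistan agreement and 23.35 is covered: preferential rate 17% applies instead.
The additional-duty order on 23.35 targets Ravoria, not Belistan; it does not apply.
Duty = ¥26,429.04 × 17% = ¥4,492.94.
Total = ¥0.00 + ¥4,492.94 = ¥4,492.94.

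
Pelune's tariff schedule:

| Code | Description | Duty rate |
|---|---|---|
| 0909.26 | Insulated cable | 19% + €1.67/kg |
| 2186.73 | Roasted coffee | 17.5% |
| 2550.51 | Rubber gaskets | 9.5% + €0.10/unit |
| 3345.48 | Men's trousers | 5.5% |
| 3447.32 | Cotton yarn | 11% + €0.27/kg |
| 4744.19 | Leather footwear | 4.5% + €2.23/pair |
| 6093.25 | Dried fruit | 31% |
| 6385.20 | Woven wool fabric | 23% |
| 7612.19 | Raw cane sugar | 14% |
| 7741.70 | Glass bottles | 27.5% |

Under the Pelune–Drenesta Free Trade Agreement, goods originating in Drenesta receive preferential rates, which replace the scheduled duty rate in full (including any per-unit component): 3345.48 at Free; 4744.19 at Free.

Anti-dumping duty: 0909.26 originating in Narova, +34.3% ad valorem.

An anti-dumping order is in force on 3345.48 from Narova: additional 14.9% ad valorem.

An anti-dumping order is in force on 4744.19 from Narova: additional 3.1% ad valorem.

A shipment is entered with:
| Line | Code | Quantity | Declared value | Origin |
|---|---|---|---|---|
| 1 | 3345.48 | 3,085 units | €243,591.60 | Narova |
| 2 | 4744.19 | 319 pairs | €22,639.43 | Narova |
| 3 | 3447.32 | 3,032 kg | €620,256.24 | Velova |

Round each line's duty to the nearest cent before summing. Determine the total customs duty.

€121,171.49

Line 1 (3345.48, Narova, 3,085 units, €243,591.60):
Base rate for 3345.48 is 5.5%.
3345.48 has an FTA preferential rate, but origin Narova is not Drenesta; base rate stands.
Additional duty on 3345.48 from Narova: +14.9%. Applied ad valorem rate: 5.5% + 14.9% = 20.4%.
Duty = €243,591.60 × 20.4% = €49,692.69.
Line 2 (4744.19, Narova, 319 pairs, €22,639.43):
Base rate for 4744.19 is 4.5% + €2.23/pair.
4744.19 has an FTA preferential rate, but origin Narova is not Drenesta; base rate stands.
Additional duty on 4744.19 from Narova: +3.1%. Applied ad valorem rate: 4.5% + 3.1% = 7.6%.
Duty = €22,639.43 × 7.6% + 319 × €2.23 = €2,431.97.
Line 3 (3447.32, Velova, 3,032 kg, €620,256.24):
Base rate for 3447.32 is 11% + €0.27/kg.
Duty = €620,256.24 × 11% + 3,032 × €0.27 = €69,046.83.
Total = €49,692.69 + €2,431.97 + €69,046.83 = €121,171.49.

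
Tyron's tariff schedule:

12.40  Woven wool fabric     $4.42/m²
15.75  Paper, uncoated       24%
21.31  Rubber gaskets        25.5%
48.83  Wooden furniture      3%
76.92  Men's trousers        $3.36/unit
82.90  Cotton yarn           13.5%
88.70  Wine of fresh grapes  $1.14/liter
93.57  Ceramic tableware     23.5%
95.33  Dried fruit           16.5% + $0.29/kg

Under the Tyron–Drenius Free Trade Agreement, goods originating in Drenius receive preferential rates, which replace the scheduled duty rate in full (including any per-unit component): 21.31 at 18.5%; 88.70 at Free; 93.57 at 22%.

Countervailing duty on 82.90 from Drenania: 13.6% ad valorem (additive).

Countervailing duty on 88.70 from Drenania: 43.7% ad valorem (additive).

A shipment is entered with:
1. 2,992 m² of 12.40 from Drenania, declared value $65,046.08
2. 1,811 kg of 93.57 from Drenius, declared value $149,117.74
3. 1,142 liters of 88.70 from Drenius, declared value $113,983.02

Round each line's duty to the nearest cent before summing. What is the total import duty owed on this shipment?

$46,030.54

Line 1 (12.40, Drenania, 2,992 m², $65,046.08):
Base rate for 12.40 is $4.42/m².
Duty = 2,992 × $4.42 = $13,224.64.
Line 2 (93.57, Drenius, 1,811 kg, $149,117.74):
Base rate for 93.57 is 23.5%.
Origin Drenius qualifies under the Tyron–Drenius agreement and 93.57 is covered: preferential rate 22% applies instead.
Duty = $149,117.74 × 22% = $32,805.90.
Line 3 (88.70, Drenius, 1,142 liters, $113,983.02):
Base rate for 88.70 is $1.14/liter.
Origin Drenius qualifies under the Tyron–Drenius agreement and 88.70 is covered: preferential rate Free applies instead.
The additional-duty order on 88.70 targets Drenania, not Drenius; it does not apply.
Duty = $113,983.02 × 0% = $0.00.
Total = $13,224.64 + $32,805.90 + $0.00 = $46,030.54.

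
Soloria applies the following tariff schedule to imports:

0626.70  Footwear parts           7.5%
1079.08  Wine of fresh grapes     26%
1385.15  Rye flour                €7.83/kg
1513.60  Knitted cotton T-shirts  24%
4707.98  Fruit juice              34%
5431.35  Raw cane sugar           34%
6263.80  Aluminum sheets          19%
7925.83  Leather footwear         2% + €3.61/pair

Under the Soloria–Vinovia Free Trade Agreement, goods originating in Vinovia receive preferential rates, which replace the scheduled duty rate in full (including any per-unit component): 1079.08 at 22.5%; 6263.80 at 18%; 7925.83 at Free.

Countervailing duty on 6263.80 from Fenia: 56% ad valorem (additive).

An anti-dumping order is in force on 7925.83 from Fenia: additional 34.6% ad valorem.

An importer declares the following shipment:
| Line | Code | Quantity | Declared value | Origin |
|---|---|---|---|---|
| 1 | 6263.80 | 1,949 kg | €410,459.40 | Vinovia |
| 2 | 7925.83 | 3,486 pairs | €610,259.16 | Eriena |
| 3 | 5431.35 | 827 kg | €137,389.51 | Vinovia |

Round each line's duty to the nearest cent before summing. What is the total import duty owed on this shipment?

Line 1 (6263.80, Vinovia, 1,949 kg, €410,459.40):
Base rate for 6263.80 is 19%.
Origin Vinovia qualifies under the Soloria–Vinovia agreement and 6263.80 is covered: preferential rate 18% applies instead.
The additional-duty order on 6263.80 targets Fenia, not Vinovia; it does not apply.
Duty = €410,459.40 × 18% = €73,882.69.
Line 2 (7925.83, Eriena, 3,486 pairs, €610,259.16):
Base rate for 7925.83 is 2% + €3.61/pair.
7925.83 has an FTA preferential rate, but origin Eriena is not Vinovia; base rate stands.
The additional-duty order on 7925.83 targets Fenia, not Eriena; it does not apply.
Duty = €610,259.16 × 2% + 3,486 × €3.61 = €24,789.64.
Line 3 (5431.35, Vinovia, 827 kg, €137,389.51):
Base rate for 5431.35 is 34%.
Origin Vinovia is the FTA partner but 5431.35 is not on the preference list; base rate stands.
Duty = €137,389.51 × 34% = €46,712.43.
Total = €73,882.69 + €24,789.64 + €46,712.43 = €145,384.76.

€145,384.76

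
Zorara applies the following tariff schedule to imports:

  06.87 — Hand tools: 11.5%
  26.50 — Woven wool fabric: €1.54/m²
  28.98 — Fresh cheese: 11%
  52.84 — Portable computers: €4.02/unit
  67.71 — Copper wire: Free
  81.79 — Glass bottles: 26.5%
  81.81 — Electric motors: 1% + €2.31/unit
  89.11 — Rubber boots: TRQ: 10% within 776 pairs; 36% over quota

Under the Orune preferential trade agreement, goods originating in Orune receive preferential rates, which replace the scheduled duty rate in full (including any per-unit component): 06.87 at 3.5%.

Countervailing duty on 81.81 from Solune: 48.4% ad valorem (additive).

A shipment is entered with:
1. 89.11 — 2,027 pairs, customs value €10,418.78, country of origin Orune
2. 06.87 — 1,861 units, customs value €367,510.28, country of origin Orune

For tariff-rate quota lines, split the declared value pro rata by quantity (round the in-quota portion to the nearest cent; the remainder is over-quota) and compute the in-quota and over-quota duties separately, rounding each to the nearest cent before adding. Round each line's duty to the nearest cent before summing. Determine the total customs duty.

€15,576.57

Line 1 (89.11, Orune, 2,027 pairs, €10,418.78):
Code 89.11 is under a tariff-rate quota (threshold 776 pairs). In-quota: 776 pairs at 10%; over-quota: 1,251 pairs at 36%.
Pro-rata value split: in-quota = €10,418.78 × 776/2,027 = €3,988.64; over-quota = €10,418.78 − €3,988.64 = €6,430.14.
In-quota duty = €3,988.64 × 10% = €398.86. Over-quota duty = €6,430.14 × 36% = €2,314.85.
Line duty = €398.86 + €2,314.85 = €2,713.71.
Line 2 (06.87, Orune, 1,861 units, €367,510.28):
Base rate for 06.87 is 11.5%.
Origin Orune qualifies under the Zorara–Orune agreement and 06.87 is covered: preferential rate 3.5% applies instead.
Duty = €367,510.28 × 3.5% = €12,862.86.
Total = €2,713.71 + €12,862.86 = €15,576.57.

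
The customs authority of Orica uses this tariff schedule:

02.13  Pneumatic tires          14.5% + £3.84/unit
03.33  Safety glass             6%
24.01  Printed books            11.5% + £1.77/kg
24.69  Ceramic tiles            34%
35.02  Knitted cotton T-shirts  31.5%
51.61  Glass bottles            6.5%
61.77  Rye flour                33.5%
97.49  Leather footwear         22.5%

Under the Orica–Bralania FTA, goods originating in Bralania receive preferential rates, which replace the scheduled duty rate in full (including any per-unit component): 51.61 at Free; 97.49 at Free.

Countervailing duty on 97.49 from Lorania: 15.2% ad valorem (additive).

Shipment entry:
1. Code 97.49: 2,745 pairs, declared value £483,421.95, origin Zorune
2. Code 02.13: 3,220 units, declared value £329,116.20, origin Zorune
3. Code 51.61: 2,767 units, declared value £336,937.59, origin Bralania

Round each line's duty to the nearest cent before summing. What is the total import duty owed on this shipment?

Line 1 (97.49, Zorune, 2,745 pairs, £483,421.95):
Base rate for 97.49 is 22.5%.
97.49 has an FTA preferential rate, but origin Zorune is not Bralania; base rate stands.
The additional-duty order on 97.49 targets Lorania, not Zorune; it does not apply.
Duty = £483,421.95 × 22.5% = £108,769.94.
Line 2 (02.13, Zorune, 3,220 units, £329,116.20):
Base rate for 02.13 is 14.5% + £3.84/unit.
Duty = £329,116.20 × 14.5% + 3,220 × £3.84 = £60,086.65.
Line 3 (51.61, Bralania, 2,767 units, £336,937.59):
Base rate for 51.61 is 6.5%.
Origin Bralania qualifies under the Orica–Bralania agreement and 51.61 is covered: preferential rate Free applies instead.
Duty = £336,937.59 × 0% = £0.00.
Total = £108,769.94 + £60,086.65 + £0.00 = £168,856.59.

£168,856.59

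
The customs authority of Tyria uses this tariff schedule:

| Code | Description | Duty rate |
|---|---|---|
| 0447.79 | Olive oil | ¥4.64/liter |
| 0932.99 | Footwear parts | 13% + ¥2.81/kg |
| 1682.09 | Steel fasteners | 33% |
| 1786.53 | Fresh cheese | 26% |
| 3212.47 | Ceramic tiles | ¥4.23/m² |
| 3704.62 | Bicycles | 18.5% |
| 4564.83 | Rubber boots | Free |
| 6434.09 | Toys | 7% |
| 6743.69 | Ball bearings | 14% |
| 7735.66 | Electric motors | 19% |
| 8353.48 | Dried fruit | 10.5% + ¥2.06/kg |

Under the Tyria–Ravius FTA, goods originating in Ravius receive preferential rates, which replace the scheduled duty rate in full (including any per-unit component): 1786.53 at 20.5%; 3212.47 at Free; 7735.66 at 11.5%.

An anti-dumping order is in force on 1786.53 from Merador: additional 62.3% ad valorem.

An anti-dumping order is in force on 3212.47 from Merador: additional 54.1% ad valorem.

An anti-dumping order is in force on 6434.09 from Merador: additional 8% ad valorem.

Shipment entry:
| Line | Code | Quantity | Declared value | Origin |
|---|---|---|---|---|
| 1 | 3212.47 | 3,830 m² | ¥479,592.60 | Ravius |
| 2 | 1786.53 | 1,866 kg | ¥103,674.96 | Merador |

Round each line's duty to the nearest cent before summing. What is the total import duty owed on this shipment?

Line 1 (3212.47, Ravius, 3,830 m², ¥479,592.60):
Base rate for 3212.47 is ¥4.23/m².
Origin Ravius qualifies under the Tyria–Ravius agreement and 3212.47 is covered: preferential rate Free applies instead.
The additional-duty order on 3212.47 targets Merador, not Ravius; it does not apply.
Duty = ¥479,592.60 × 0% = ¥0.00.
Line 2 (1786.53, Merador, 1,866 kg, ¥103,674.96):
Base rate for 1786.53 is 26%.
1786.53 has an FTA preferential rate, but origin Merador is not Ravius; base rate stands.
Additional duty on 1786.53 from Merador: +62.3%. Applied ad valorem rate: 26% + 62.3% = 88.3%.
Duty = ¥103,674.96 × 88.3% = ¥91,544.99.
Total = ¥0.00 + ¥91,544.99 = ¥91,544.99.

¥91,544.99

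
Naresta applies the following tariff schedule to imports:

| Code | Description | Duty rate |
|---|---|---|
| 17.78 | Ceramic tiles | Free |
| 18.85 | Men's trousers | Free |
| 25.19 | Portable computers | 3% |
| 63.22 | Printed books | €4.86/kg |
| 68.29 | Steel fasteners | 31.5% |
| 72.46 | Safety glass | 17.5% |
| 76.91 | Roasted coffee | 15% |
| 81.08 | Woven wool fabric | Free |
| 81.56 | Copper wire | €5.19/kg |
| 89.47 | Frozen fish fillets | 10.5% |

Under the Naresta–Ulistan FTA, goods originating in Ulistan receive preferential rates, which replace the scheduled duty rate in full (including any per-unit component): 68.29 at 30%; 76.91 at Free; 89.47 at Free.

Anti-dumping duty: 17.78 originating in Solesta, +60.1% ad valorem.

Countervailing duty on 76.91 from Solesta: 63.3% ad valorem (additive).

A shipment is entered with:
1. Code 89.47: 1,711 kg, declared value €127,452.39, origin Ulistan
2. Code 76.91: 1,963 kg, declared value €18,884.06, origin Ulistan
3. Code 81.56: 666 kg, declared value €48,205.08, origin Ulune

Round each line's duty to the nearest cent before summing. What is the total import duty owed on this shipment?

Line 1 (89.47, Ulistan, 1,711 kg, €127,452.39):
Base rate for 89.47 is 10.5%.
Origin Ulistan qualifies under the Naresta–Ulistan agreement and 89.47 is covered: preferential rate Free applies instead.
Duty = €127,452.39 × 0% = €0.00.
Line 2 (76.91, Ulistan, 1,963 kg, €18,884.06):
Base rate for 76.91 is 15%.
Origin Ulistan qualifies under the Naresta–Ulistan agreement and 76.91 is covered: preferential rate Free applies instead.
The additional-duty order on 76.91 targets Solesta, not Ulistan; it does not apply.
Duty = €18,884.06 × 0% = €0.00.
Line 3 (81.56, Ulune, 666 kg, €48,205.08):
Base rate for 81.56 is €5.19/kg.
Duty = 666 × €5.19 = €3,456.54.
Total = €0.00 + €0.00 + €3,456.54 = €3,456.54.

€3,456.54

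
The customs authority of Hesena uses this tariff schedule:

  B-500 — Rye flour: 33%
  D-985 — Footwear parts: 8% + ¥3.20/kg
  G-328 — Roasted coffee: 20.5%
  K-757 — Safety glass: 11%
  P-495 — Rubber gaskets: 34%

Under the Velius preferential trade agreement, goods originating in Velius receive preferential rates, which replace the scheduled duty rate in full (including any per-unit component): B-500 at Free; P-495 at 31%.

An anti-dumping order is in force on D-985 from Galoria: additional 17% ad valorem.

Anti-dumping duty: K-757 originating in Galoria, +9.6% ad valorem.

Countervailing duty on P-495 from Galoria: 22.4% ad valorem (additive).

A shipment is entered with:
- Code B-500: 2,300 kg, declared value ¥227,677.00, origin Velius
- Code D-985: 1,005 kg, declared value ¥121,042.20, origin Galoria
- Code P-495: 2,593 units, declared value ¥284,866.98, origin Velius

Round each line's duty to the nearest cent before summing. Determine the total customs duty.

Line 1 (B-500, Velius, 2,300 kg, ¥227,677.00):
Base rate for B-500 is 33%.
Origin Velius qualifies under the Hesena–Velius agreement and B-500 is covered: preferential rate Free applies instead.
Duty = ¥227,677.00 × 0% = ¥0.00.
Line 2 (D-985, Galoria, 1,005 kg, ¥121,042.20):
Base rate for D-985 is 8% + ¥3.20/kg.
Additional duty on D-985 from Galoria: +17%. Applied ad valorem rate: 8% + 17% = 25%.
Duty = ¥121,042.20 × 25% + 1,005 × ¥3.20 = ¥33,476.55.
Line 3 (P-495, Velius, 2,593 units, ¥284,866.98):
Base rate for P-495 is 34%.
Origin Velius qualifies under the Hesena–Velius agreement and P-495 is covered: preferential rate 31% applies instead.
The additional-duty order on P-495 targets Galoria, not Velius; it does not apply.
Duty = ¥284,866.98 × 31% = ¥88,308.76.
Total = ¥0.00 + ¥33,476.55 + ¥88,308.76 = ¥121,785.31.

¥121,785.31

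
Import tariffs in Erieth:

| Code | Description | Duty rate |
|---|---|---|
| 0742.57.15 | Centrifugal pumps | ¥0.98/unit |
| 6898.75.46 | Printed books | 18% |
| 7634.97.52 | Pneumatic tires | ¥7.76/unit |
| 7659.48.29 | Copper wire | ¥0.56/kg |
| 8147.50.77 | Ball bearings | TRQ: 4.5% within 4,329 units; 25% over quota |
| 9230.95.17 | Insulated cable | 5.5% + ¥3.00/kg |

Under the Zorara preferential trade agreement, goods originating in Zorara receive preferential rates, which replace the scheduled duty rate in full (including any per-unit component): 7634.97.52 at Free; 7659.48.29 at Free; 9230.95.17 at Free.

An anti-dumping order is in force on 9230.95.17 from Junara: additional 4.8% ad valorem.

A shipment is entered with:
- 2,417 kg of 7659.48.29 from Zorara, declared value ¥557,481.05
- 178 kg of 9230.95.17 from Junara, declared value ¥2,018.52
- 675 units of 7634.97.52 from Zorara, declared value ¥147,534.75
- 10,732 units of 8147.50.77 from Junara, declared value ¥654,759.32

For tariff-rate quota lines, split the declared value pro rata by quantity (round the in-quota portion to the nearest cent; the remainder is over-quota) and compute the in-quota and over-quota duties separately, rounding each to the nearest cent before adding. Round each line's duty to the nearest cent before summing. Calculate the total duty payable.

¥110,288.72

Line 1 (7659.48.29, Zorara, 2,417 kg, ¥557,481.05):
Base rate for 7659.48.29 is ¥0.56/kg.
Origin Zorara qualifies under the Erieth–Zorara agreement and 7659.48.29 is covered: preferential rate Free applies instead.
Duty = ¥557,481.05 × 0% = ¥0.00.
Line 2 (9230.95.17, Junara, 178 kg, ¥2,018.52):
Base rate for 9230.95.17 is 5.5% + ¥3.00/kg.
9230.95.17 has an FTA preferential rate, but origin Junara is not Zorara; base rate stands.
Additional duty on 9230.95.17 from Junara: +4.8%. Applied ad valorem rate: 5.5% + 4.8% = 10.3%.
Duty = ¥2,018.52 × 10.3% + 178 × ¥3.00 = ¥741.91.
Line 3 (7634.97.52, Zorara, 675 units, ¥147,534.75):
Base rate for 7634.97.52 is ¥7.76/unit.
Origin Zorara qualifies under the Erieth–Zorara agreement and 7634.97.52 is covered: preferential rate Free applies instead.
Duty = ¥147,534.75 × 0% = ¥0.00.
Line 4 (8147.50.77, Junara, 10,732 units, ¥654,759.32):
Code 8147.50.77 is under a tariff-rate quota (threshold 4,329 units). In-quota: 4,329 units at 4.5%; over-quota: 6,403 units at 25%.
Pro-rata value split: in-quota = ¥654,759.32 × 4,329/10,732 = ¥264,112.29; over-quota = ¥654,759.32 − ¥264,112.29 = ¥390,647.03.
In-quota duty = ¥264,112.29 × 4.5% = ¥11,885.05. Over-quota duty = ¥390,647.03 × 25% = ¥97,661.76.
Line duty = ¥11,885.05 + ¥97,661.76 = ¥109,546.81.
Total = ¥0.00 + ¥741.91 + ¥0.00 + ¥109,546.81 = ¥110,288.72.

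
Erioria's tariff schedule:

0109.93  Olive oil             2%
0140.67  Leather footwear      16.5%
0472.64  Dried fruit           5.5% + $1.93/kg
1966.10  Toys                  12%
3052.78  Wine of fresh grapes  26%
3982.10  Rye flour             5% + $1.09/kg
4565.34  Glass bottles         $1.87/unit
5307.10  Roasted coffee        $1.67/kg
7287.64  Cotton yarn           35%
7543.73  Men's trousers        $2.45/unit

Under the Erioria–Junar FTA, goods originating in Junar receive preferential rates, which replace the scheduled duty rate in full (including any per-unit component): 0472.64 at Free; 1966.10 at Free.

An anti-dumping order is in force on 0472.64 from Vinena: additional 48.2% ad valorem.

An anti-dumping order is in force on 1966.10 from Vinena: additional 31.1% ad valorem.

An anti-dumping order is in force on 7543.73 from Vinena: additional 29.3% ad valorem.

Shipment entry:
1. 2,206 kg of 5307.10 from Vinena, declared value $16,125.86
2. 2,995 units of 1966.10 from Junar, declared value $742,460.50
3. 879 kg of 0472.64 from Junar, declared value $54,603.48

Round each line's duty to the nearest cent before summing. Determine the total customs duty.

$3,684.02

Line 1 (5307.10, Vinena, 2,206 kg, $16,125.86):
Base rate for 5307.10 is $1.67/kg.
Duty = 2,206 × $1.67 = $3,684.02.
Line 2 (1966.10, Junar, 2,995 units, $742,460.50):
Base rate for 1966.10 is 12%.
Origin Junar qualifies under the Erioria–Junar agreement and 1966.10 is covered: preferential rate Free applies instead.
The additional-duty order on 1966.10 targets Vinena, not Junar; it does not apply.
Duty = $742,460.50 × 0% = $0.00.
Line 3 (0472.64, Junar, 879 kg, $54,603.48):
Base rate for 0472.64 is 5.5% + $1.93/kg.
Origin Junar qualifies under the Erioria–Junar agreement and 0472.64 is covered: preferential rate Free applies instead.
The additional-duty order on 0472.64 targets Vinena, not Junar; it does not apply.
Duty = $54,603.48 × 0% = $0.00.
Total = $3,684.02 + $0.00 + $0.00 = $3,684.02.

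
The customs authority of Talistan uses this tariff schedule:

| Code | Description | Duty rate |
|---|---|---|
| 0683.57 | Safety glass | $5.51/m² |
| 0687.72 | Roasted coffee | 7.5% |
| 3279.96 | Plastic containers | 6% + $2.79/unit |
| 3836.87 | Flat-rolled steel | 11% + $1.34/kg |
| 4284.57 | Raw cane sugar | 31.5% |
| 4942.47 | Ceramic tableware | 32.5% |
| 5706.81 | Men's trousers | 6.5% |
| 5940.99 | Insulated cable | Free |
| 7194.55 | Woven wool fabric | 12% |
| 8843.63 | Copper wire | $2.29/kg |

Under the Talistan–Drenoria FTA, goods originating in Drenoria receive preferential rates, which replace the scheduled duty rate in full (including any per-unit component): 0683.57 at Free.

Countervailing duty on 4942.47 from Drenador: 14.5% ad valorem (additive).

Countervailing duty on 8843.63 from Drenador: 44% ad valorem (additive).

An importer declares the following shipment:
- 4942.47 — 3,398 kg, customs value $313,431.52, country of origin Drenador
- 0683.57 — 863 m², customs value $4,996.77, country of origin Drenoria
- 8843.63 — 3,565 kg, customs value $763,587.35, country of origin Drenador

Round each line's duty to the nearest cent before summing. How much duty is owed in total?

Line 1 (4942.47, Drenador, 3,398 kg, $313,431.52):
Base rate for 4942.47 is 32.5%.
Additional duty on 4942.47 from Drenador: +14.5%. Applied ad valorem rate: 32.5% + 14.5% = 47%.
Duty = $313,431.52 × 47% = $147,312.81.
Line 2 (0683.57, Drenoria, 863 m², $4,996.77):
Base rate for 0683.57 is $5.51/m².
Origin Drenoria qualifies under the Talistan–Drenoria agreement and 0683.57 is covered: preferential rate Free applies instead.
Duty = $4,996.77 × 0% = $0.00.
Line 3 (8843.63, Drenador, 3,565 kg, $763,587.35):
Base rate for 8843.63 is $2.29/kg.
Additional duty on 8843.63 from Drenador: +44% ad valorem. Applied ad valorem rate = 44%.
Duty = $763,587.35 × 44% + 3,565 × $2.29 = $344,142.28.
Total = $147,312.81 + $0.00 + $344,142.28 = $491,455.09.

$491,455.09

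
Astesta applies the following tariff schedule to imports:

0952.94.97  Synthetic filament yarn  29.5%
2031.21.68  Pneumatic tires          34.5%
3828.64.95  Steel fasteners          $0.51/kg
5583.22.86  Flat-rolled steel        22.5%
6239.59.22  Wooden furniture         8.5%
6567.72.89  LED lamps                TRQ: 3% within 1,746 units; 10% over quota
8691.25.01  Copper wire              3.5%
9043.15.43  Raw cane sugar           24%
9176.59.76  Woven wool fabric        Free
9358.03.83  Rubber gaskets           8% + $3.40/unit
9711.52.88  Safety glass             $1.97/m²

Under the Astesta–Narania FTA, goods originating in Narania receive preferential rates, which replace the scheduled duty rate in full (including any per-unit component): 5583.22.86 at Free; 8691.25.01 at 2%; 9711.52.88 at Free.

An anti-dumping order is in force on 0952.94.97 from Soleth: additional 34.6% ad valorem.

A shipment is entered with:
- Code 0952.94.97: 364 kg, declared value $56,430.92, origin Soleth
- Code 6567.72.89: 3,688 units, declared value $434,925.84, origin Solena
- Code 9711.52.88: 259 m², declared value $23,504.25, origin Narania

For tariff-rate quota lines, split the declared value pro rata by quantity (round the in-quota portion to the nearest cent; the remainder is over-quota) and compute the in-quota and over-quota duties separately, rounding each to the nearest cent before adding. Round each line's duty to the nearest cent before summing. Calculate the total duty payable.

Line 1 (0952.94.97, Soleth, 364 kg, $56,430.92):
Base rate for 0952.94.97 is 29.5%.
Additional duty on 0952.94.97 from Soleth: +34.6%. Applied ad valorem rate: 29.5% + 34.6% = 64.1%.
Duty = $56,430.92 × 64.1% = $36,172.22.
Line 2 (6567.72.89, Solena, 3,688 units, $434,925.84):
Code 6567.72.89 is under a tariff-rate quota (threshold 1,746 units). In-quota: 1,746 units at 3%; over-quota: 1,942 units at 10%.
Pro-rata value split: in-quota = $434,925.84 × 1,746/3,688 = $205,905.78; over-quota = $434,925.84 − $205,905.78 = $229,020.06.
In-quota duty = $205,905.78 × 3% = $6,177.17. Over-quota duty = $229,020.06 × 10% = $22,902.01.
Line duty = $6,177.17 + $22,902.01 = $29,079.18.
Line 3 (9711.52.88, Narania, 259 m², $23,504.25):
Base rate for 9711.52.88 is $1.97/m².
Origin Narania qualifies under the Astesta–Narania agreement and 9711.52.88 is covered: preferential rate Free applies instead.
Duty = $23,504.25 × 0% = $0.00.
Total = $36,172.22 + $29,079.18 + $0.00 = $65,251.40.

$65,251.40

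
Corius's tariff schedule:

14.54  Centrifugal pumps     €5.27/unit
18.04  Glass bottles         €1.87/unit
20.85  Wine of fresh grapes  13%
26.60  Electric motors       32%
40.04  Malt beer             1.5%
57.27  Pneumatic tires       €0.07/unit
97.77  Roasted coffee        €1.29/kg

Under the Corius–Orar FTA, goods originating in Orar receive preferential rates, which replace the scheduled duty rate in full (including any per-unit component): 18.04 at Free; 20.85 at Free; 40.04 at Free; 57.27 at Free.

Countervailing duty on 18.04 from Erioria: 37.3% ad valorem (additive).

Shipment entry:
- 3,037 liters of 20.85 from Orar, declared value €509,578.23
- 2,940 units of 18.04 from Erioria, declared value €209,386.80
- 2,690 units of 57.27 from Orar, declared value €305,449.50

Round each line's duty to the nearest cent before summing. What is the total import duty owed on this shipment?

€83,599.08

Line 1 (20.85, Orar, 3,037 liters, €509,578.23):
Base rate for 20.85 is 13%.
Origin Orar qualifies under the Corius–Orar agreement and 20.85 is covered: preferential rate Free applies instead.
Duty = €509,578.23 × 0% = €0.00.
Line 2 (18.04, Erioria, 2,940 units, €209,386.80):
Base rate for 18.04 is €1.87/unit.
18.04 has an FTA preferential rate, but origin Erioria is not Orar; base rate stands.
Additional duty on 18.04 from Erioria: +37.3% ad valorem. Applied ad valorem rate = 37.3%.
Duty = €209,386.80 × 37.3% + 2,940 × €1.87 = €83,599.08.
Line 3 (57.27, Orar, 2,690 units, €305,449.50):
Base rate for 57.27 is €0.07/unit.
Origin Orar qualifies under the Corius–Orar agreement and 57.27 is covered: preferential rate Free applies instead.
Duty = €305,449.50 × 0% = €0.00.
Total = €0.00 + €83,599.08 + €0.00 = €83,599.08.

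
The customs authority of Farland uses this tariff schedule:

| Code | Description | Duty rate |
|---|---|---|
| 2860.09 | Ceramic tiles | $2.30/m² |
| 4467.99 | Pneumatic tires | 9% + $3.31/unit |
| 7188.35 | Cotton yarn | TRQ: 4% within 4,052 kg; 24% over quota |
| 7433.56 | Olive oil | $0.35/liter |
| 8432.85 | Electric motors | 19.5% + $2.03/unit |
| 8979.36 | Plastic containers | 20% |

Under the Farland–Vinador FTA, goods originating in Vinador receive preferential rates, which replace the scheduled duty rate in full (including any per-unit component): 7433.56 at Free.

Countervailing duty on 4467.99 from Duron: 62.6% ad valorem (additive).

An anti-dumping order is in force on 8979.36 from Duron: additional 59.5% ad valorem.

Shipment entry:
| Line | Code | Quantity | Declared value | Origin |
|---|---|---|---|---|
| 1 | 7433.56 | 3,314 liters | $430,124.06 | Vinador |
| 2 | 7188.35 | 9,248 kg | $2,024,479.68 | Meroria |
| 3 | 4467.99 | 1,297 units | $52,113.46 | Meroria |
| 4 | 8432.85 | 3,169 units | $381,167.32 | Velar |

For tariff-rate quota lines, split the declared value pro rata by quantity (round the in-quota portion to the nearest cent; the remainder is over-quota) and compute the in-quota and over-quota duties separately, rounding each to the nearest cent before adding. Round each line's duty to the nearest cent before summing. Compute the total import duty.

$398,214.44

Line 1 (7433.56, Vinador, 3,314 liters, $430,124.06):
Base rate for 7433.56 is $0.35/liter.
Origin Vinador qualifies under the Farland–Vinador agreement and 7433.56 is covered: preferential rate Free applies instead.
Duty = $430,124.06 × 0% = $0.00.
Line 2 (7188.35, Meroria, 9,248 kg, $2,024,479.68):
Code 7188.35 is under a tariff-rate quota (threshold 4,052 kg). In-quota: 4,052 kg at 4%; over-quota: 5,196 kg at 24%.
Pro-rata value split: in-quota = $2,024,479.68 × 4,052/9,248 = $887,023.32; over-quota = $2,024,479.68 − $887,023.32 = $1,137,456.36.
In-quota duty = $887,023.32 × 4% = $35,480.93. Over-quota duty = $1,137,456.36 × 24% = $272,989.53.
Line duty = $35,480.93 + $272,989.53 = $308,470.46.
Line 3 (4467.99, Meroria, 1,297 units, $52,113.46):
Base rate for 4467.99 is 9% + $3.31/unit.
The additional-duty order on 4467.99 targets Duron, not Meroria; it does not apply.
Duty = $52,113.46 × 9% + 1,297 × $3.31 = $8,983.28.
Line 4 (8432.85, Velar, 3,169 units, $381,167.32):
Base rate for 8432.85 is 19.5% + $2.03/unit.
Duty = $381,167.32 × 19.5% + 3,169 × $2.03 = $80,760.70.
Total = $0.00 + $308,470.46 + $8,983.28 + $80,760.70 = $398,214.44.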